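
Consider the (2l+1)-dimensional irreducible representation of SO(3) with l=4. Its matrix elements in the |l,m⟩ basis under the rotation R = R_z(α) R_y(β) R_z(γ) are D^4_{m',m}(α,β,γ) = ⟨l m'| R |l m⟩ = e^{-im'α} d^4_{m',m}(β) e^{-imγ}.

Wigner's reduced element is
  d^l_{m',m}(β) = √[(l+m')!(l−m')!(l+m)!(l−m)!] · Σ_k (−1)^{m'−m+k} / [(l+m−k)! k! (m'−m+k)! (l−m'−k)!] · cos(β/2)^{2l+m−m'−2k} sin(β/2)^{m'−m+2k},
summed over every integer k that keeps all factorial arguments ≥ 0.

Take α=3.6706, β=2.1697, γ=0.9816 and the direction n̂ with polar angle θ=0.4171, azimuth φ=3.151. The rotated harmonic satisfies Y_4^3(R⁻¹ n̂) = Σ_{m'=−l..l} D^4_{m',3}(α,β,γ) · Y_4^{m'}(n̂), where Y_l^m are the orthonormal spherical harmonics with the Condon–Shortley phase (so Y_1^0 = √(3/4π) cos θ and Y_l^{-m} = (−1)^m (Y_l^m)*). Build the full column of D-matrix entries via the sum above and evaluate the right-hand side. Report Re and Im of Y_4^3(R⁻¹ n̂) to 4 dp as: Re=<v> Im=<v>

Need the full column D^4_{m',3} for m'=−4..4 at α=3.6706, β=2.1697, γ=0.9816.
cos(β/2)=0.467045, sin(β/2)=0.884233
d^4_{-4,3}: single k=7 term ⇒ +0.558306;  D = +0.377293-0.411528i
d^4_{-3,3}: k∈[6..7] ⇒ +0.729823 -0.373710 = +0.356113;  D = -0.075286+0.348063i
d^4_{-2,3}: k∈[5..6] ⇒ +0.618154 -0.738569 = -0.120415;  D = +0.037420+0.114453i
d^4_{-1,3}: k∈[4..5] ⇒ +0.384789 -0.827541 = -0.442752;  D = -0.331165-0.293870i
d^4_{0,3}: k∈[3..4] ⇒ +0.181786 -0.651592 = -0.469806;  D = +0.460738+0.091859i
d^4_{1,3}: k∈[2..3] ⇒ +0.064411 -0.384789 = -0.320378;  D = -0.302861+0.104487i
d^4_{2,3}: k∈[1..2] ⇒ +0.016038 -0.172457 = -0.156419;  D = +0.101909-0.118666i
d^4_{3,3}: k∈[0..1] ⇒ +0.002264 -0.056805 = -0.054541;  D = -0.009795+0.053654i
d^4_{4,3}: single k=0 term ⇒ -0.012123;  D = -0.004139-0.011395i
Y_4^{m'}(θ=0.4171,φ=3.151) and Σ D·Y over m':
  (+0.3773-0.4115i)·(+0.0119-0.0004i)  (-0.0753+0.3481i)·(-0.0761+0.0021i)  (+0.0374+0.1145i)·(+0.2663-0.0050i)  (-0.3312-0.2939i)·(-0.4996+0.0047i)  (+0.4607+0.0919i)·(+0.2516+0.0000i)  (-0.3029+0.1045i)·(+0.4996+0.0047i)  (+0.1019-0.1187i)·(+0.2663+0.0050i)  (-0.0098+0.0537i)·(+0.0761+0.0021i)  (-0.0041-0.0114i)·(+0.0119+0.0004i)
Y_4^3(R⁻¹ n̂) = +0.177589+0.190556i

Re=0.1776 Im=0.1906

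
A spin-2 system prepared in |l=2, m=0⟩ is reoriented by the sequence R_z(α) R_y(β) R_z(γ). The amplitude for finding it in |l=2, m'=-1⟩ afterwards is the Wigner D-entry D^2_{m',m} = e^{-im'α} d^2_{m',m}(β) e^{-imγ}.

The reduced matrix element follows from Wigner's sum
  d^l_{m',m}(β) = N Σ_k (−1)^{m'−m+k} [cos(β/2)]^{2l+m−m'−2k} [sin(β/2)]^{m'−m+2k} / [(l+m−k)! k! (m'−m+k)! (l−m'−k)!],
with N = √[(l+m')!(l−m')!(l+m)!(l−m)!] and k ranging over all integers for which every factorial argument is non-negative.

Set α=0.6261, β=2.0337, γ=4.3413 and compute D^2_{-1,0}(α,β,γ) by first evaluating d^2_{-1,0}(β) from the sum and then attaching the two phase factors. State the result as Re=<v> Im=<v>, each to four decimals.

Re=-0.3965 Im=-0.2868

Split into d^2_{-1,0}(β=2.0337) × two z-phases.
c=cos(2.0337/2)=0.526047, s=sin(2.0337/2)=0.850455; N=√[1·6·2·2]=4.898979
k∈{1,2} keeps every argument non-negative
  k=1: (−1)^0·4.8990/(2)·0.5260^3·0.8505^1 = +0.303251
  k=2: (−1)^1·4.8990/(2)·0.5260^1·0.8505^3 = -0.792602
d^2_{-1,0}(2.0337) = +0.303251 -0.792602 = -0.489351
D = (+0.810319+0.585989i)·(-0.489351)·(+1.000000+0.000000i) = -0.396530-0.286754i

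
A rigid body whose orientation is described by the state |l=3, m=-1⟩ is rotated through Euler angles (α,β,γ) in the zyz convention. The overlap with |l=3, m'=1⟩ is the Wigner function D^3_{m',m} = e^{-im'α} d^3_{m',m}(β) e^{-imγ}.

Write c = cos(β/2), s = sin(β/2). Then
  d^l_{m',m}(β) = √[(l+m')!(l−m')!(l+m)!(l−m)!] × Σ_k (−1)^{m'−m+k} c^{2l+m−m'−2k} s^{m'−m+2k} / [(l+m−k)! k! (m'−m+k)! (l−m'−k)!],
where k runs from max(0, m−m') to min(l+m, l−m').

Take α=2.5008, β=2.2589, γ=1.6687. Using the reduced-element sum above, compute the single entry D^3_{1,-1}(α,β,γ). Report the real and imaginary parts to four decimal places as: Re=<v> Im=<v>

Re=-0.1790 Im=0.1966

D^3_{1,-1}(2.5008,2.2589,1.6687) = e^{-i·1·2.5008}·d^3_{1,-1}(2.2589)·e^{-i·-1·1.6687}. Compute d first:
Half-angle: c=0.427157, s=0.904177. N=√(24·2·2·24)=48.000000
k: max(0,(-1)−(1))=0 … min(3+(-1),3−(1))=2
  k=0: (−1)^2·48.0000/(8)·0.4272^4·0.9042^2 = +0.163309
  k=1: (−1)^3·48.0000/(6)·0.4272^2·0.9042^4 = -0.975618
  k=2: (−1)^4·48.0000/(48)·0.4272^0·0.9042^6 = +0.546414
d^3_{1,-1}(2.2589) = +0.163309 -0.975618 +0.546414 = -0.265896
Phases: e^{-i·(1)·2.5008}=-0.801622-0.597831i, e^{-i·(-1)·1.6687}=-0.097747+0.995211i ⇒ D=-0.179034+0.196589i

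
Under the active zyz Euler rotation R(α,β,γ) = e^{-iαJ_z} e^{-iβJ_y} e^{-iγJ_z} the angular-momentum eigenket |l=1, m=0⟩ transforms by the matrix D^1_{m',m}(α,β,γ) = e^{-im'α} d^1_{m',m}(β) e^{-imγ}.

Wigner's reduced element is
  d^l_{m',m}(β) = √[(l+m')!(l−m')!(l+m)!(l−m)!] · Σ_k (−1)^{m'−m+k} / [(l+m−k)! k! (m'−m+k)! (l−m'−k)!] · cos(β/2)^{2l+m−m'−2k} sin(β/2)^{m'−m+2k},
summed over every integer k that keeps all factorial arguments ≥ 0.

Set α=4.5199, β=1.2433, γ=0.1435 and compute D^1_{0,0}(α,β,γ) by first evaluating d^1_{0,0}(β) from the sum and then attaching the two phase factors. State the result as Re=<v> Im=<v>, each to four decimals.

Re=0.3217 Im=0.0000

First d^1_{0,0}(β=1.2433), then the phase factors e^{-i(0)α} and e^{-i(0)γ}:
c=cos(1.2433/2)=0.812919, s=sin(1.2433/2)=0.582377; N=√[1·1·1·1]=1.000000
The bounds max(0,m−m')=0 and min(l+m,l−m')=1 give 2 terms
  k=0: (−1)^0·1.0000/(1)·0.8129^2·0.5824^0 = +0.660837
  k=1: (−1)^1·1.0000/(1)·0.8129^0·0.5824^2 = -0.339163
d^1_{0,0}(1.2433) = +0.660837 -0.339163 = +0.321673
Attach z-rotation phases: D = e^{-i(0)(4.5199)}·(+0.321673)·e^{-i(0)(0.1435)} = +0.321673+0.000000i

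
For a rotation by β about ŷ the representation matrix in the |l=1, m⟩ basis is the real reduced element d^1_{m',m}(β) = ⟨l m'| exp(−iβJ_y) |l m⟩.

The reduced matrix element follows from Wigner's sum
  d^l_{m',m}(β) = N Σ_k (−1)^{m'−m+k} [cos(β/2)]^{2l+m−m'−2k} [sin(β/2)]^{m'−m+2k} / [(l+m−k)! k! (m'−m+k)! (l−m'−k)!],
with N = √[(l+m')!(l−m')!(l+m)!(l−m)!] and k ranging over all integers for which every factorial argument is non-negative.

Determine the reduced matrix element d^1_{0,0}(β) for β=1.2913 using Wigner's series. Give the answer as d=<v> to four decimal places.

d=0.2759

d^1_{0,0}(β=1.2913) via Wigner's sum:
With c≡cos(β/2)=0.798709 and s≡sin(β/2)=0.601718, N=[1·1·1·1]^{1/2}=1.000000
k∈{0,1} keeps every argument non-negative
  k=0: (−1)^0·1.0000/(1)·0.7987^2·0.6017^0 = +0.637936
  k=1: (−1)^1·1.0000/(1)·0.7987^0·0.6017^2 = -0.362064
d^1_{0,0}(1.2913) = +0.637936 -0.362064 = +0.275872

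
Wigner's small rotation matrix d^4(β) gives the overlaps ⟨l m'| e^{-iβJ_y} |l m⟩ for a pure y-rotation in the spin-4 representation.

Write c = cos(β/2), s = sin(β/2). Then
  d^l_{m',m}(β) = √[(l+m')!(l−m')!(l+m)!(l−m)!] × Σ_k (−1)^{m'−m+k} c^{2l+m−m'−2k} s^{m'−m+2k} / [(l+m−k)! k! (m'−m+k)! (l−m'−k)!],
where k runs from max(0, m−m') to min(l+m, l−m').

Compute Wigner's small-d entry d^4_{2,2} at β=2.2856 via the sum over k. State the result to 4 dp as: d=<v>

d=0.2551

d^4_{2,2}(β=2.2856) via Wigner's sum:
c=cos(2.2856/2)=0.415049, s=sin(2.2856/2)=0.909799; N=√[720·2·720·2]=1440.000000
k∈{0,1,2} keeps every argument non-negative
  k=0: (−1)^0·1440.0000/(1440)·0.4150^8·0.9098^0 = +0.000881
  k=1: (−1)^1·1440.0000/(120)·0.4150^6·0.9098^2 = -0.050777
  k=2: (−1)^2·1440.0000/(96)·0.4150^4·0.9098^4 = +0.304979
d^4_{2,2}(2.2856) = +0.000881 -0.050777 +0.304979 = +0.255082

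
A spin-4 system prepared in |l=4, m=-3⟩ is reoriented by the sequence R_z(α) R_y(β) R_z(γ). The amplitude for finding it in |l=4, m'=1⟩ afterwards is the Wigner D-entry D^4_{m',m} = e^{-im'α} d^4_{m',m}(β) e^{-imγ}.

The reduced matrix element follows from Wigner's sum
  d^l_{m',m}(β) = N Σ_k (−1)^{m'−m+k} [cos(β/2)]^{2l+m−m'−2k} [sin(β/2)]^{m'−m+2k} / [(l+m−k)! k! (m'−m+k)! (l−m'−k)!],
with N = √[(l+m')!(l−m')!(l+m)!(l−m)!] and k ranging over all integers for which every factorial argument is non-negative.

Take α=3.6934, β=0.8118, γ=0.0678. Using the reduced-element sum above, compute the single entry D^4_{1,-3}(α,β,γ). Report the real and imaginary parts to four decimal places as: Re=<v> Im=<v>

D^4_{1,-3}(3.6934,0.8118,0.0678) = e^{-i·1·3.6934}·d^4_{1,-3}(0.8118)·e^{-i·-3·0.0678}. Compute d first:
c=cos(0.8118/2)=0.918747, s=sin(0.8118/2)=0.394846; N=√[120·6·1·5040]=1904.940944
Admissible k: 0..1 (factorial args all ≥0)
  k=0: (−1)^4·1904.9409/(144)·0.9187^4·0.3948^4 = +0.229094
  k=1: (−1)^5·1904.9409/(240)·0.9187^2·0.3948^6 = -0.025388
d^4_{1,-3}(0.8118) = +0.229094 -0.025388 = +0.203706
Phases: e^{-i·(1)·3.6934}=-0.851578+0.524227i, e^{-i·(-3)·0.0678}=+0.979385+0.202000i ⇒ D=-0.191467+0.069545i

Re=-0.1915 Im=0.0695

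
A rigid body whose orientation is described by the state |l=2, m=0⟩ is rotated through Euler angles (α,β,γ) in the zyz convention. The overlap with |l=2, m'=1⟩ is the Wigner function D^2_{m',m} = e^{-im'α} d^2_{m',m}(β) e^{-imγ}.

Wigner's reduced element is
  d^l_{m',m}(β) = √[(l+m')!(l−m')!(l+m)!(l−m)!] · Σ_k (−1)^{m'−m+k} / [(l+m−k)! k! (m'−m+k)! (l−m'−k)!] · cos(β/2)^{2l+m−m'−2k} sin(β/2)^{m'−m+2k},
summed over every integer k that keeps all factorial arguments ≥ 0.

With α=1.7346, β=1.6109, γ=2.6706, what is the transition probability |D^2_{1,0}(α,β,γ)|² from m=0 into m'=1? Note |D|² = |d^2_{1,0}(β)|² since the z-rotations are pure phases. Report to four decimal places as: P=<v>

P=0.0024

First d^2_{1,0}(β=1.6109), then the phase factors e^{-i(1)α} and e^{-i(0)γ}:
With c≡cos(β/2)=0.692787 and s≡sin(β/2)=0.721142, N=[6·1·2·2]^{1/2}=4.898979
Admissible k: 0..1 (factorial args all ≥0)
  k=0: (−1)^1·4.8990/(2)·0.6928^3·0.7211^1 = -0.587348
  k=1: (−1)^2·4.8990/(2)·0.6928^1·0.7211^3 = +0.636412
d^2_{1,0}(1.6109) = -0.587348 +0.636412 = +0.049064
|D^2_{1,0}|² = |d^2_{1,0}(β)|² = (+0.049064)² = 0.002407 (the z-rotation phases have unit modulus)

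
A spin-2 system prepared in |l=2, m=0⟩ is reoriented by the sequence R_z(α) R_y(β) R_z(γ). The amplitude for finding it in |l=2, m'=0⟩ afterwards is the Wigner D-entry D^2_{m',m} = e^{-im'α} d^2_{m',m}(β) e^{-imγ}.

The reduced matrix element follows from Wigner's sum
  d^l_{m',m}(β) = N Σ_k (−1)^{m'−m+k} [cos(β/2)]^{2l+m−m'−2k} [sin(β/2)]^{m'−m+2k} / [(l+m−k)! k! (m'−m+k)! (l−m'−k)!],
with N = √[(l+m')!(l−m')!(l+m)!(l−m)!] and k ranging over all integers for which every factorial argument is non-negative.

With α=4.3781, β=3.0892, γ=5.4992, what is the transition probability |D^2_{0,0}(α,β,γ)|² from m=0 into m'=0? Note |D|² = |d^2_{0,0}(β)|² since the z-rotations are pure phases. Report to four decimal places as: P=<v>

First d^2_{0,0}(β=3.0892), then the phase factors e^{-i(0)α} and e^{-i(0)γ}:
Half-angle: c=0.026193, s=0.999657. N=√(2·2·2·2)=4.000000
k: max(0,(0)−(0))=0 … min(2+(0),2−(0))=2
  k=0: (−1)^0·4.0000/(4)·0.0262^4·0.9997^0 = +0.000000
  k=1: (−1)^1·4.0000/(1)·0.0262^2·0.9997^2 = -0.002742
  k=2: (−1)^2·4.0000/(4)·0.0262^0·0.9997^4 = +0.998628
d^2_{0,0}(3.0892) = +0.000000 -0.002742 +0.998628 = +0.995886
|D^2_{0,0}|² = |d^2_{0,0}(β)|² = (+0.995886)² = 0.991789 (the z-rotation phases have unit modulus)

P=0.9918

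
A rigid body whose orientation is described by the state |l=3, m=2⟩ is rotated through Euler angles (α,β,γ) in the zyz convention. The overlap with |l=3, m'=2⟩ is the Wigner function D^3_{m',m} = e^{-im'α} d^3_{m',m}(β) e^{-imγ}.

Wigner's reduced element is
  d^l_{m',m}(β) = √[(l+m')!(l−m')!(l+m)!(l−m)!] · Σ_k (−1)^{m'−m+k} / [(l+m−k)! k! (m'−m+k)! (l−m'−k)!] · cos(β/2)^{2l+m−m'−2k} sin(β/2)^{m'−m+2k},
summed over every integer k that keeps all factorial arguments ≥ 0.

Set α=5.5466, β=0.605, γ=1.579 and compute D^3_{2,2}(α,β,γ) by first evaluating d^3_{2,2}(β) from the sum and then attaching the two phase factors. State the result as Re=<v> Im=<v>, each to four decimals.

Re=-0.0442 Im=-0.3857

D^3_{2,2}(5.5466,0.605,1.579) = e^{-i·2·5.5466}·d^3_{2,2}(0.605)·e^{-i·2·1.579}. Compute d first:
Half-angle: c=0.954595, s=0.297908. N=√(120·1·120·1)=120.000000
Admissible k: 0..1 (factorial args all ≥0)
  k=0: (−1)^0·120.0000/(120)·0.9546^6·0.2979^0 = +0.756683
  k=1: (−1)^1·120.0000/(24)·0.9546^4·0.2979^2 = -0.368476
d^3_{2,2}(0.605) = +0.756683 -0.368476 = +0.388207
Attach z-rotation phases: D = e^{-i(2)(5.5466)}·(+0.388207)·e^{-i(2)(1.579)} = -0.044173-0.385686i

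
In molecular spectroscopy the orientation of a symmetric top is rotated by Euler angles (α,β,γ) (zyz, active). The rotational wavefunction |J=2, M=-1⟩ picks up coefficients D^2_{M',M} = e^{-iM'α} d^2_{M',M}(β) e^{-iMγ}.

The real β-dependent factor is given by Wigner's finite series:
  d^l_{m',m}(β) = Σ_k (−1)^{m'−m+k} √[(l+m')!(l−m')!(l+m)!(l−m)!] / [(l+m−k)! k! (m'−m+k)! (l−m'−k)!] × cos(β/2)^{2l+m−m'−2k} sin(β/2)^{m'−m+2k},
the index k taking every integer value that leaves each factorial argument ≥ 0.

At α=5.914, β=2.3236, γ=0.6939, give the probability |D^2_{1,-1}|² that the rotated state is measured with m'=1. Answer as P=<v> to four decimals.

P=0.0956

Split into d^2_{1,-1}(β=2.3236) × two z-phases.
c=cos(2.3236/2)=0.397689, s=sin(2.3236/2)=0.917520; N=√[6·1·1·6]=6.000000
The bounds max(0,m−m')=0 and min(l+m,l−m')=1 give 2 terms
  k=0: (−1)^2·6.0000/(2)·0.3977^2·0.9175^2 = +0.399429
  k=1: (−1)^3·6.0000/(6)·0.3977^0·0.9175^4 = -0.708701
d^2_{1,-1}(2.3236) = +0.399429 -0.708701 = -0.309272
|D^2_{1,-1}|² = |d^2_{1,-1}(β)|² = (-0.309272)² = 0.095649 (the z-rotation phases have unit modulus)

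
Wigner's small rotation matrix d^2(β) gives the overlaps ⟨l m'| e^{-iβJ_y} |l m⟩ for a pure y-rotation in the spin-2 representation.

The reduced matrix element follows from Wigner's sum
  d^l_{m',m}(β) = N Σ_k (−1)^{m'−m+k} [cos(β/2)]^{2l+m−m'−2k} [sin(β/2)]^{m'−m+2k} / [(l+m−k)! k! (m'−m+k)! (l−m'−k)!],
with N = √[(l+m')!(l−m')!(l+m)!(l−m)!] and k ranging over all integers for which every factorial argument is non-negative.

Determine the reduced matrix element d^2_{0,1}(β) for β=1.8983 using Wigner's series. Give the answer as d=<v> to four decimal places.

d^2_{0,1}(β=1.8983) via Wigner's sum:
Half-angle: c=0.582374, s=0.812921. N=√(2·2·6·1)=4.898979
k: max(0,(1)−(0))=1 … min(2+(1),2−(0))=2
  k=1: (−1)^0·4.8990/(2)·0.5824^3·0.8129^1 = +0.393306
  k=2: (−1)^1·4.8990/(2)·0.5824^1·0.8129^3 = -0.766342
d^2_{0,1}(1.8983) = +0.393306 -0.766342 = -0.373036

d=-0.3730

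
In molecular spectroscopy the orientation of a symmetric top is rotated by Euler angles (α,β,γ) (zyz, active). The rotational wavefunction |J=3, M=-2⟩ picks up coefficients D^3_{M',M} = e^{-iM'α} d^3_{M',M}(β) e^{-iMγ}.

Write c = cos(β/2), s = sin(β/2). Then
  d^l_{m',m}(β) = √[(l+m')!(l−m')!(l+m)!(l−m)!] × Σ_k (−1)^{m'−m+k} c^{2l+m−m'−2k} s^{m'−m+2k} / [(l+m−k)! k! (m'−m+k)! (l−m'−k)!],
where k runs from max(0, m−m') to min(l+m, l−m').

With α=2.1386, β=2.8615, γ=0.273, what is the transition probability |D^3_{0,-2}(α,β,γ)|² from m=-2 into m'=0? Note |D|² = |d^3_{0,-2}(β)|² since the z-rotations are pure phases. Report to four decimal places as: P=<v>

D^3_{0,-2}(2.1386,2.8615,0.273) = e^{-i·0·2.1386}·d^3_{0,-2}(2.8615)·e^{-i·-2·0.273}. Compute d first:
With c≡cos(β/2)=0.139589 and s≡sin(β/2)=0.990210, N=[6·6·1·120]^{1/2}=65.726707
k: max(0,(-2)−(0))=0 … min(3+(-2),3−(0))=1
  k=0: (−1)^2·65.7267/(12)·0.1396^4·0.9902^2 = +0.002039
  k=1: (−1)^3·65.7267/(12)·0.1396^2·0.9902^4 = -0.102606
d^3_{0,-2}(2.8615) = +0.002039 -0.102606 = -0.100567
|D^3_{0,-2}|² = |d^3_{0,-2}(β)|² = (-0.100567)² = 0.010114 (the z-rotation phases have unit modulus)

P=0.0101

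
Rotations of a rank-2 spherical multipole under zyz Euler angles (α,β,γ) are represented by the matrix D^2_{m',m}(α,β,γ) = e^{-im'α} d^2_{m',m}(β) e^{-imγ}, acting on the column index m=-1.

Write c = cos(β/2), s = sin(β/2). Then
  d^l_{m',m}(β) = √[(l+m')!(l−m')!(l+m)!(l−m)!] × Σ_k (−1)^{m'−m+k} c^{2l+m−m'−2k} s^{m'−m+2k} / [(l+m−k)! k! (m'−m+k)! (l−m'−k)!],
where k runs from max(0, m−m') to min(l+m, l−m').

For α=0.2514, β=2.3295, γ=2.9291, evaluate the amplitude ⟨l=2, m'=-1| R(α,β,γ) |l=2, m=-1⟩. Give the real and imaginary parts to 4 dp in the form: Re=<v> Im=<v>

First d^2_{-1,-1}(β=2.3295), then the phase factors e^{-i(-1)α} and e^{-i(-1)γ}:
Half-angle: c=0.394980, s=0.918690. N=√(1·6·1·6)=6.000000
k: max(0,(-1)−(-1))=0 … min(2+(-1),2−(-1))=1
  k=0: (−1)^0·6.0000/(6)·0.3950^4·0.9187^0 = +0.024339
  k=1: (−1)^1·6.0000/(2)·0.3950^2·0.9187^2 = -0.395011
d^2_{-1,-1}(2.3295) = +0.024339 -0.395011 = -0.370672
Attach z-rotation phases: D = e^{-i(-1)(0.2514)}·(-0.370672)·e^{-i(-1)(2.9291)} = +0.370392+0.014418i

Re=0.3704 Im=0.0144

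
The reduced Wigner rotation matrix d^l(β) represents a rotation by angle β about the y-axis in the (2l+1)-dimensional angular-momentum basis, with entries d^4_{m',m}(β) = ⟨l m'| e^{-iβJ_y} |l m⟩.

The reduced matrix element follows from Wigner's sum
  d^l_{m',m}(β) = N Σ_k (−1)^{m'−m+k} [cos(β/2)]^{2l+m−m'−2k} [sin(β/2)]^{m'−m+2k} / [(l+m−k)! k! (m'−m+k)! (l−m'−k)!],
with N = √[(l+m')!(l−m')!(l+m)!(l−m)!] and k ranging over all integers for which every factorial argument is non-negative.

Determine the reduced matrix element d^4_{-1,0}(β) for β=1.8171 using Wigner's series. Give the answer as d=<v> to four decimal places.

d^4_{-1,0}(β=1.8171) via Wigner's sum:
Half-angle: c=0.614890, s=0.788613. N=√(6·120·24·24)=643.987578
The bounds max(0,m−m')=1 and min(l+m,l−m')=4 give 4 terms
  k=1: (−1)^0·643.9876/(144)·0.6149^7·0.7886^1 = +0.117209
  k=2: (−1)^1·643.9876/(24)·0.6149^5·0.7886^3 = -1.156764
  k=3: (−1)^2·643.9876/(24)·0.6149^3·0.7886^5 = +1.902733
  k=4: (−1)^3·643.9876/(144)·0.6149^1·0.7886^7 = -0.521627
d^4_{-1,0}(1.8171) = +0.117209 -1.156764 +1.902733 -0.521627 = +0.341551

d=0.3416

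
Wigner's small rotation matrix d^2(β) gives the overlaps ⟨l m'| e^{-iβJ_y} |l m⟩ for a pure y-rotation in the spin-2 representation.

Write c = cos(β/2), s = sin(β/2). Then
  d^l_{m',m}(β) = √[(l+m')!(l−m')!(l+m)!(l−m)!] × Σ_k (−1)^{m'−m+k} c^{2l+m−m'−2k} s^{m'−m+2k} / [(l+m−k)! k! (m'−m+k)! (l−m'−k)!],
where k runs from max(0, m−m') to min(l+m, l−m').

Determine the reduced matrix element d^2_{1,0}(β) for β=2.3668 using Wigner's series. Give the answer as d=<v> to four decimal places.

d^2_{1,0}(β=2.3668) via Wigner's sum:
c=cos(2.3668/2)=0.377779, s=sin(2.3668/2)=0.925896; N=√[6·1·2·2]=4.898979
Admissible k: 0..1 (factorial args all ≥0)
  k=0: (−1)^1·4.8990/(2)·0.3778^3·0.9259^1 = -0.122279
  k=1: (−1)^2·4.8990/(2)·0.3778^1·0.9259^3 = +0.734513
d^2_{1,0}(2.3668) = -0.122279 +0.734513 = +0.612235

d=0.6122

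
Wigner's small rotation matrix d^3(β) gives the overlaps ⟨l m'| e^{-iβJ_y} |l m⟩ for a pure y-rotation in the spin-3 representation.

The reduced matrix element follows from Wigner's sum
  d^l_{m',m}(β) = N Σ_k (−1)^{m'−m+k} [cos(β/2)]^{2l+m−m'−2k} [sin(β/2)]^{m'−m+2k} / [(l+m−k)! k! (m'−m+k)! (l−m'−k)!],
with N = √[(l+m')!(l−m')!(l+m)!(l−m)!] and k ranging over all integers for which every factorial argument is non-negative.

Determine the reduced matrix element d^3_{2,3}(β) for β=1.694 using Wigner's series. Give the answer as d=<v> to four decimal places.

d=0.2338

d^3_{2,3}(β=1.694) via Wigner's sum:
c=cos(1.694/2)=0.662234, s=sin(1.694/2)=0.749297; N=√[120·1·720·1]=293.938769
k∈{1} keeps every argument non-negative
  k=1: (−1)^0·293.9388/(120)·0.6622^5·0.7493^1 = +0.233769
d^3_{2,3}(1.694) = +0.233769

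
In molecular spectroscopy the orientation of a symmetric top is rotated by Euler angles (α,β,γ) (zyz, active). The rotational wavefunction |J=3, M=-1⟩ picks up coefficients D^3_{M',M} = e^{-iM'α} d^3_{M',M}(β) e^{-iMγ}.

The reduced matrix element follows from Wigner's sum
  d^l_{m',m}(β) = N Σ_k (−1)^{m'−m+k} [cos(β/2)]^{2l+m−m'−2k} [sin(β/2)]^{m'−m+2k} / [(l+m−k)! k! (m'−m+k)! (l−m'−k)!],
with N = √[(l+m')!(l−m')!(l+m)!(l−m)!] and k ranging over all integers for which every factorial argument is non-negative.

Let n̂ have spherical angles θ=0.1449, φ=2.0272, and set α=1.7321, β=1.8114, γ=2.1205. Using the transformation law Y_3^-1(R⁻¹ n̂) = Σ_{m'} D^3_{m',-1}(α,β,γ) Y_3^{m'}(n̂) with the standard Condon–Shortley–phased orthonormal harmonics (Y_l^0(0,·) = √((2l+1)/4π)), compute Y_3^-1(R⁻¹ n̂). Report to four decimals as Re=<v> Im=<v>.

Re=-0.1701 Im=0.2530

Need the full column D^3_{m',-1} for m'=−3..3 at α=1.7321, β=1.8114, γ=2.1205.
cos(β/2)=0.617135, sin(β/2)=0.786857
d^3_{-3,-1}: single k=2 term ⇒ +0.347823;  D = +0.177987+0.298834i
d^3_{-2,-1}: k∈[1..2] ⇒ +0.222739 -0.724200 = -0.501461;  D = -0.384027+0.322468i
d^3_{-1,-1}: k∈[0..2] ⇒ +0.055243 -0.718460 +0.875983 = +0.212766;  D = -0.161214-0.138851i
d^3_{0,-1}: k∈[0..2] ⇒ -0.243999 +1.189982 -0.644838 = +0.301145;  D = -0.157329+0.256780i
d^3_{1,-1}: k∈[0..2] ⇒ +0.538845 -1.167977 +0.237343 = -0.391789;  D = -0.362607-0.148374i
d^3_{2,-1}: k∈[0..1] ⇒ -0.724200 +0.588654 = -0.135546;  D = -0.030518+0.132065i
d^3_{3,-1}: single k=0 term ⇒ +0.565444;  D = -0.564221-0.037175i
Y_3^{m'}(θ=0.1449,φ=2.0272) and Σ D·Y over m':
  (+0.1780+0.2988i)·(+0.0012+0.0003i)  (-0.3840+0.3225i)·(-0.0129+0.0167i)  (-0.1612-0.1389i)·(-0.0801-0.1632i)  (-0.1573+0.2568i)·(+0.7000+0.0000i)  (-0.3626-0.1484i)·(+0.0801-0.1632i)  (-0.0305+0.1321i)·(-0.0129-0.0167i)  (-0.5642-0.0372i)·(-0.0012+0.0003i)
Y_3^-1(R⁻¹ n̂) = -0.170127+0.253032i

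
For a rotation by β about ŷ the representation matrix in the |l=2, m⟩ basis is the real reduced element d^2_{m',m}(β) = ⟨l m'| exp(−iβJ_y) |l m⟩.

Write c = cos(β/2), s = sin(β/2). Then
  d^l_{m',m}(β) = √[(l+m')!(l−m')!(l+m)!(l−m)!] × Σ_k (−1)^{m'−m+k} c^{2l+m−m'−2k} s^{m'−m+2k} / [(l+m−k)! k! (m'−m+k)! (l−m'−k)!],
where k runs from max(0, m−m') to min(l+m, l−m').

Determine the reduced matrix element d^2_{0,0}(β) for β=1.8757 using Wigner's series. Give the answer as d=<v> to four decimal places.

d=-0.3648

d^2_{0,0}(β=1.8757) via Wigner's sum:
c=cos(1.8757/2)=0.591523, s=sin(1.8757/2)=0.806288; N=√[2·2·2·2]=4.000000
k∈{0,1,2} keeps every argument non-negative
  k=0: (−1)^0·4.0000/(4)·0.5915^4·0.8063^0 = +0.122430
  k=1: (−1)^1·4.0000/(1)·0.5915^2·0.8063^2 = -0.909879
  k=2: (−1)^2·4.0000/(4)·0.5915^0·0.8063^4 = +0.422631
d^2_{0,0}(1.8757) = +0.122430 -0.909879 +0.422631 = -0.364819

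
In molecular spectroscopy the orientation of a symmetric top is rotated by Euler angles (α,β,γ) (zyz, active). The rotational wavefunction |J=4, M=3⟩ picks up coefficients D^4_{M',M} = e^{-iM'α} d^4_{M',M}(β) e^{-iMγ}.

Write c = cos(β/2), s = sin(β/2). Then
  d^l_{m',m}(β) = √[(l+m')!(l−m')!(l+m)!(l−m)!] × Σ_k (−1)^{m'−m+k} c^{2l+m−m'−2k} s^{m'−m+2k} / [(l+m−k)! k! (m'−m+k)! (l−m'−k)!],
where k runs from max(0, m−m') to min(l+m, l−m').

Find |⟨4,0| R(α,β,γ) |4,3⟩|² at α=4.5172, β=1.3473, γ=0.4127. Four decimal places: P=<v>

D^4_{0,3}(4.5172,1.3473,0.4127) = e^{-i·0·4.5172}·d^4_{0,3}(1.3473)·e^{-i·3·0.4127}. Compute d first:
With c≡cos(β/2)=0.781550 and s≡sin(β/2)=0.623843, N=[24·24·5040·1]^{1/2}=1703.830978
k∈{3,4} keeps every argument non-negative
  k=3: (−1)^0·1703.8310/(144)·0.7815^5·0.6238^3 = +0.837670
  k=4: (−1)^1·1703.8310/(144)·0.7815^3·0.6238^5 = -0.533716
d^4_{0,3}(1.3473) = +0.837670 -0.533716 = +0.303954
|D^4_{0,3}|² = |d^4_{0,3}(β)|² = (+0.303954)² = 0.092388 (the z-rotation phases have unit modulus)

P=0.0924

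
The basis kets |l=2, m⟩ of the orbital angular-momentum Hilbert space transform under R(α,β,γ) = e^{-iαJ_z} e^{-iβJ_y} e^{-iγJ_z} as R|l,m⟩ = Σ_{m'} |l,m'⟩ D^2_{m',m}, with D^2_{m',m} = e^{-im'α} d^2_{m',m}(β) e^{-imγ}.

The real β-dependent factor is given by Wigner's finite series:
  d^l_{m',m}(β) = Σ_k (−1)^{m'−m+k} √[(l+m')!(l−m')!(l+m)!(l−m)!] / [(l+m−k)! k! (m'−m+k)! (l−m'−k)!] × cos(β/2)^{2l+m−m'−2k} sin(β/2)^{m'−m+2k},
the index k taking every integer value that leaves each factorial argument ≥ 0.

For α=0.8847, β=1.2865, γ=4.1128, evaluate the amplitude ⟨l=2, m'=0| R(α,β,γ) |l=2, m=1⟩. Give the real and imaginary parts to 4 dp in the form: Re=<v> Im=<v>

Split into d^2_{0,1}(β=1.2865) × two z-phases.
Half-angle: c=0.800151, s=0.599799. N=√(2·2·6·1)=4.898979
k: max(0,(1)−(0))=1 … min(2+(1),2−(0))=2
  k=1: (−1)^0·4.8990/(2)·0.8002^3·0.5998^1 = +0.752656
  k=2: (−1)^1·4.8990/(2)·0.8002^1·0.5998^3 = -0.422926
d^2_{0,1}(1.2865) = +0.752656 -0.422926 = +0.329730
Attach z-rotation phases: D = e^{-i(0)(0.8847)}·(+0.329730)·e^{-i(1)(4.1128)} = -0.186068+0.272214i

Re=-0.1861 Im=0.2722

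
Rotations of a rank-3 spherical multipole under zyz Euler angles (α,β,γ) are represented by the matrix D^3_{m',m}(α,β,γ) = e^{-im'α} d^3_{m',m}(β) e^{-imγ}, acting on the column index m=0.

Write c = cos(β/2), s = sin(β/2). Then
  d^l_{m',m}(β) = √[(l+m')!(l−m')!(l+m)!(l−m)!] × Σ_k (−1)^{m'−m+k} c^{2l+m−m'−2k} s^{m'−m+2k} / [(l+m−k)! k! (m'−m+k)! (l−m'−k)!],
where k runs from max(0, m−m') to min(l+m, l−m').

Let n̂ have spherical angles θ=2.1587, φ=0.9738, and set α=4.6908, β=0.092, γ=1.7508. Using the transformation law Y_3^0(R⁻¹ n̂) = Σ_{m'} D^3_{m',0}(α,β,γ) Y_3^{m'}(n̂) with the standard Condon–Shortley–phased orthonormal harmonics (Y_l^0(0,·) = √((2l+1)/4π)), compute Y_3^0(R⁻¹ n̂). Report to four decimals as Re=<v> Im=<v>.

Re=0.2531 Im=0.0000

Need the full column D^3_{m',0} for m'=−3..3 at α=4.6908, β=0.092, γ=1.7508.
cos(β/2)=0.998942, sin(β/2)=0.045984
d^3_{-3,0}: single k=3 term ⇒ +0.000433;  D = +0.000028+0.000433i
d^3_{-2,0}: k∈[2..3] ⇒ +0.011533 -0.000024 = +0.011508;  D = -0.011498+0.000497i
d^3_{-1,0}: k∈[1..3] ⇒ +0.158452 -0.001007 +0.000001 = +0.157445;  D = -0.003399-0.157409i
d^3_{0,0}: k∈[0..3] ⇒ +0.993670 -0.018950 +0.000040 -0.000000 = +0.974760;  D = +0.974760+0.000000i
d^3_{1,0}: k∈[0..2] ⇒ -0.158452 +0.001007 -0.000001 = -0.157445;  D = +0.003399-0.157409i
d^3_{2,0}: k∈[0..1] ⇒ +0.011533 -0.000024 = +0.011508;  D = -0.011498-0.000497i
d^3_{3,0}: single k=0 term ⇒ -0.000433;  D = -0.000028+0.000433i
Y_3^{m'}(θ=2.1587,φ=0.9738) and Σ D·Y over m':
  (+0.0000+0.0004i)·(-0.2346-0.0525i)  (-0.0115+0.0005i)·(+0.1444+0.3649i)  (-0.0034-0.1574i)·(+0.0813-0.1197i)  (+0.9748+0.0000i)·(+0.3026+0.0000i)  (+0.0034-0.1574i)·(-0.0813-0.1197i)  (-0.0115-0.0005i)·(+0.1444-0.3649i)  (-0.0000+0.0004i)·(+0.2346-0.0525i)
Y_3^0(R⁻¹ n̂) = +0.253079-0.000000i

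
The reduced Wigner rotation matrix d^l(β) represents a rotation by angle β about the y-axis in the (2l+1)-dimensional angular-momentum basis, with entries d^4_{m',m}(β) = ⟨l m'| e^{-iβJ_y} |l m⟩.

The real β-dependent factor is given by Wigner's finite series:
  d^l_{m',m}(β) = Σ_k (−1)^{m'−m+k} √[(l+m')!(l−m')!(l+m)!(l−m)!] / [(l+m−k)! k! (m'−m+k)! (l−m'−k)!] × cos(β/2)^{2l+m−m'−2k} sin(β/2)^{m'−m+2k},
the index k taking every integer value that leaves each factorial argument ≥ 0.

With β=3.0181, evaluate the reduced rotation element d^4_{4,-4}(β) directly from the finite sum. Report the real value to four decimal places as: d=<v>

d^4_{4,-4}(β=3.0181) via Wigner's sum:
c=cos(3.0181/2)=0.061707, s=sin(3.0181/2)=0.998094; N=√[40320·1·1·40320]=40320.000000
k∈{0} keeps every argument non-negative
  k=0: (−1)^8·40320.0000/(40320)·0.0617^0·0.9981^8 = +0.984856
d^4_{4,-4}(3.0181) = +0.984856

d=0.9849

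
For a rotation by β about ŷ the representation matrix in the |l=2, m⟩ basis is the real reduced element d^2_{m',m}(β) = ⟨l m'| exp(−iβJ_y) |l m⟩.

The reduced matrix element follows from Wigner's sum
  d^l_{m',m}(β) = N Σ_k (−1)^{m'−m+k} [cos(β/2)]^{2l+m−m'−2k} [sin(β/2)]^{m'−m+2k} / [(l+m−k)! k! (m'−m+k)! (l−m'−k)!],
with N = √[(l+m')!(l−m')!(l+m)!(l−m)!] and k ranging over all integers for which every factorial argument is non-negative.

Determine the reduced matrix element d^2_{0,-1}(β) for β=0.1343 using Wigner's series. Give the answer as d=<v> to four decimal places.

d=-0.1625

d^2_{0,-1}(β=0.1343) via Wigner's sum:
With c≡cos(β/2)=0.997746 and s≡sin(β/2)=0.067100, N=[2·2·1·6]^{1/2}=4.898979
k: max(0,(-1)−(0))=0 … min(2+(-1),2−(0))=1
  k=0: (−1)^1·4.8990/(2)·0.9977^3·0.0671^1 = -0.163251
  k=1: (−1)^2·4.8990/(2)·0.9977^1·0.0671^3 = +0.000738
d^2_{0,-1}(0.1343) = -0.163251 +0.000738 = -0.162513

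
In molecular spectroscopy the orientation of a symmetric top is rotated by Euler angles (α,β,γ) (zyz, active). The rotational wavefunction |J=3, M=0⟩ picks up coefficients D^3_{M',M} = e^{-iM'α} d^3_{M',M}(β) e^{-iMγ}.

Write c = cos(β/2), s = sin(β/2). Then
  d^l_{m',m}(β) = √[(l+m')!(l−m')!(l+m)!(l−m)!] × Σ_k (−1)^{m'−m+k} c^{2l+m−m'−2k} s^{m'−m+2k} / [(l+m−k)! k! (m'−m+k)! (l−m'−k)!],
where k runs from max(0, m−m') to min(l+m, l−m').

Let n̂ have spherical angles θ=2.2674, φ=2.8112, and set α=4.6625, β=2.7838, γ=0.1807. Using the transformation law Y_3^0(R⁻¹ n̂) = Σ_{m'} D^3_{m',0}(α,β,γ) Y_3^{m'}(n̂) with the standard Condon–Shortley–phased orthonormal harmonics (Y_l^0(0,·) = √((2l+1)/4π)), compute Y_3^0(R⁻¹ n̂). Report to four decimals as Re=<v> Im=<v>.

Need the full column D^3_{m',0} for m'=−3..3 at α=4.6625, β=2.7838, γ=0.1807.
cos(β/2)=0.177944, sin(β/2)=0.984041
d^3_{-3,0}: single k=3 term ⇒ +0.024011;  D = +0.003580+0.023742i
d^3_{-2,0}: k∈[2..3] ⇒ +0.005318 -0.162621 = -0.157304;  D = +0.156521-0.015669i
d^3_{-1,0}: k∈[1..3] ⇒ +0.000608 -0.055795 +0.568772 = +0.513585;  D = -0.025612-0.512946i
d^3_{0,0}: k∈[0..3] ⇒ +0.000032 -0.008738 +0.267214 -0.907984 = -0.649476;  D = -0.649476+0.000000i
d^3_{1,0}: k∈[0..2] ⇒ -0.000608 +0.055795 -0.568772 = -0.513585;  D = +0.025612-0.512946i
d^3_{2,0}: k∈[0..1] ⇒ +0.005318 -0.162621 = -0.157304;  D = +0.156521+0.015669i
d^3_{3,0}: single k=0 term ⇒ -0.024011;  D = -0.003580+0.023742i
Y_3^{m'}(θ=2.2674,φ=2.8112) and Σ D·Y over m':
  (+0.0036+0.0237i)·(-0.1031-0.1575i)  (+0.1565-0.0157i)·(-0.3046-0.2368i)  (-0.0256-0.5129i)·(-0.2482-0.0851i)  (-0.6495+0.0000i)·(+0.2255+0.0000i)  (+0.0256-0.5129i)·(+0.2482-0.0851i)  (+0.1565+0.0157i)·(-0.3046+0.2368i)  (-0.0036+0.0237i)·(+0.1031-0.1575i)
Y_3^0(R⁻¹ n̂) = -0.317060-0.000000i

Re=-0.3171 Im=0.0000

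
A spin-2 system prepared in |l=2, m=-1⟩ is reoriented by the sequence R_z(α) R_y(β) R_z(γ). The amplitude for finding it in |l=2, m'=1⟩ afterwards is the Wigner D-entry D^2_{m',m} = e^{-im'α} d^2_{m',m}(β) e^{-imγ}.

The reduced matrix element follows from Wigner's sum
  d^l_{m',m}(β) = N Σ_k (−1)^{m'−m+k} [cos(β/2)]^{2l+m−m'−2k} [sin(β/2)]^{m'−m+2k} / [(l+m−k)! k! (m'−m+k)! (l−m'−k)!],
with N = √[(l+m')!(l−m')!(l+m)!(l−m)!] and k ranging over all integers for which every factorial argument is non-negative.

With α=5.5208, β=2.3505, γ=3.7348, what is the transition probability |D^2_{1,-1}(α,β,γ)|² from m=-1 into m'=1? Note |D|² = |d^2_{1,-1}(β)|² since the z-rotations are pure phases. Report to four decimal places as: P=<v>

Split into d^2_{1,-1}(β=2.3505) × two z-phases.
With c≡cos(β/2)=0.385312 and s≡sin(β/2)=0.922786, N=[6·1·1·6]^{1/2}=6.000000
The bounds max(0,m−m')=0 and min(l+m,l−m')=1 give 2 terms
  k=0: (−1)^2·6.0000/(2)·0.3853^2·0.9228^2 = +0.379271
  k=1: (−1)^3·6.0000/(6)·0.3853^0·0.9228^4 = -0.725111
d^2_{1,-1}(2.3505) = +0.379271 -0.725111 = -0.345840
|D^2_{1,-1}|² = |d^2_{1,-1}(β)|² = (-0.345840)² = 0.119605 (the z-rotation phases have unit modulus)

P=0.1196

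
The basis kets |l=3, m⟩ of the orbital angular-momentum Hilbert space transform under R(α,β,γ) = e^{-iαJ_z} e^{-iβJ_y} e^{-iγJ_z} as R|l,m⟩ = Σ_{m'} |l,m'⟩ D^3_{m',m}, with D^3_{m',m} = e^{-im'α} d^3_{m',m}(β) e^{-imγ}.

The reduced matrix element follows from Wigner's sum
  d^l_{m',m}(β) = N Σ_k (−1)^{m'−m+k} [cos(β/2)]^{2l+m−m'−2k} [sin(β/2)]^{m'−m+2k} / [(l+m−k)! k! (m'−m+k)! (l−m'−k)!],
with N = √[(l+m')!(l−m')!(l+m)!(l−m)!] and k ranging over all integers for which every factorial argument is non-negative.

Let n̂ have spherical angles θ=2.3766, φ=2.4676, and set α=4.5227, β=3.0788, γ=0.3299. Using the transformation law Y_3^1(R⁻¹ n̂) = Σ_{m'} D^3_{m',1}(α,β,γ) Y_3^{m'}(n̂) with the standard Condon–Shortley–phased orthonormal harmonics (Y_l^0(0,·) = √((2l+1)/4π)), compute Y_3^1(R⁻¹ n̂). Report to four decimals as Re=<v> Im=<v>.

Re=-0.0696 Im=0.3270

Need the full column D^3_{m',1} for m'=−3..3 at α=4.5227, β=3.0788, γ=0.3299.
cos(β/2)=0.031391, sin(β/2)=0.999507
d^3_{-3,1}: single k=4 term ⇒ +0.003809;  D = +0.002981+0.002371i
d^3_{-2,1}: k∈[3..4] ⇒ +0.000195 -0.099023 = -0.098828;  D = +0.074994-0.064365i
d^3_{-1,1}: k∈[2..4] ⇒ +0.000006 -0.007868 +0.997047 = +0.989185;  D = -0.491153-0.858635i
d^3_{0,1}: k∈[1..3] ⇒ +0.000000 -0.000321 +0.108475 = +0.108154;  D = +0.102321-0.035036i
d^3_{1,1}: k∈[0..2] ⇒ +0.000000 -0.000008 +0.005901 = +0.005893;  D = +0.000824+0.005835i
d^3_{2,1}: k∈[0..1] ⇒ -0.000000 +0.000195 = +0.000195;  D = -0.000195-0.000010i
d^3_{3,1}: single k=0 term ⇒ +0.000004;  D = +0.000001-0.000004i
Y_3^{m'}(θ=2.3766,φ=2.4676) and Σ D·Y over m':
  (+0.0030+0.0024i)·(+0.0604-0.1247i)  (+0.0750-0.0644i)·(-0.0781-0.3448i)  (-0.4912-0.8586i)·(-0.2801-0.2238i)  (+0.1023-0.0350i)·(+0.1071+0.0000i)  (+0.0008+0.0058i)·(+0.2801-0.2238i)  (-0.0002-0.0000i)·(-0.0781+0.3448i)  (+0.0000-0.0000i)·(-0.0604-0.1247i)
Y_3^1(R⁻¹ n̂) = -0.069607+0.327020i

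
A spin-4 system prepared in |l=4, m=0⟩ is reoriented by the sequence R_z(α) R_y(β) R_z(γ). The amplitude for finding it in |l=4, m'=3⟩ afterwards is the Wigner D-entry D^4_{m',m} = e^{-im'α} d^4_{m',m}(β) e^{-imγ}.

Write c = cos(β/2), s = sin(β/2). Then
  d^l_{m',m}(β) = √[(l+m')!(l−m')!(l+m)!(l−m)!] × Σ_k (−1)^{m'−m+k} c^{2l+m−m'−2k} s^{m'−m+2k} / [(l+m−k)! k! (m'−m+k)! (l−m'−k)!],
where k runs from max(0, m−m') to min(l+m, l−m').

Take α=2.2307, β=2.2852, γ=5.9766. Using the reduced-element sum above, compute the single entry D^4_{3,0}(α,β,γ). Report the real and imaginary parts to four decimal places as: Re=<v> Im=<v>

Split into d^4_{3,0}(β=2.2852) × two z-phases.
c=cos(2.2852/2)=0.415231, s=sin(2.2852/2)=0.909716; N=√[5040·1·24·24]=1703.830978
k: max(0,(0)−(3))=0 … min(4+(0),4−(3))=1
  k=0: (−1)^3·1703.8310/(144)·0.4152^5·0.9097^3 = -0.109958
  k=1: (−1)^4·1703.8310/(144)·0.4152^3·0.9097^5 = +0.527791
d^4_{3,0}(2.2852) = -0.109958 +0.527791 = +0.417832
D = (+0.917553-0.397614i)·(+0.417832)·(+1.000000+0.000000i) = +0.383383-0.166136i

Re=0.3834 Im=-0.1661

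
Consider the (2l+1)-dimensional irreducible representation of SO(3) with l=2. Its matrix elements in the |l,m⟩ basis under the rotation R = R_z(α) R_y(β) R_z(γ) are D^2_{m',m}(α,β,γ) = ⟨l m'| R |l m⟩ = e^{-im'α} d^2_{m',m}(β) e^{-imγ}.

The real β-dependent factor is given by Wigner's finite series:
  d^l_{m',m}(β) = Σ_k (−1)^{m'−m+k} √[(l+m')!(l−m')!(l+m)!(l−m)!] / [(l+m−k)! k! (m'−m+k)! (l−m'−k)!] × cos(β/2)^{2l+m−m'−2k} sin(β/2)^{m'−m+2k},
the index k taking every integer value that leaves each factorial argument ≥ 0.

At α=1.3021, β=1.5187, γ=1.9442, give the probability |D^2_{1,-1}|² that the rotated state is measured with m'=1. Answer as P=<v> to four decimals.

First d^2_{1,-1}(β=1.5187), then the phase factors e^{-i(1)α} and e^{-i(-1)γ}:
c=cos(1.5187/2)=0.725284, s=sin(1.5187/2)=0.688450; N=√[6·1·1·6]=6.000000
k∈{0,1} keeps every argument non-negative
  k=0: (−1)^2·6.0000/(2)·0.7253^2·0.6885^2 = +0.747966
  k=1: (−1)^3·6.0000/(6)·0.7253^0·0.6885^4 = -0.224642
d^2_{1,-1}(1.5187) = +0.747966 -0.224642 = +0.523325
|D^2_{1,-1}|² = |d^2_{1,-1}(β)|² = (+0.523325)² = 0.273869 (the z-rotation phases have unit modulus)

P=0.2739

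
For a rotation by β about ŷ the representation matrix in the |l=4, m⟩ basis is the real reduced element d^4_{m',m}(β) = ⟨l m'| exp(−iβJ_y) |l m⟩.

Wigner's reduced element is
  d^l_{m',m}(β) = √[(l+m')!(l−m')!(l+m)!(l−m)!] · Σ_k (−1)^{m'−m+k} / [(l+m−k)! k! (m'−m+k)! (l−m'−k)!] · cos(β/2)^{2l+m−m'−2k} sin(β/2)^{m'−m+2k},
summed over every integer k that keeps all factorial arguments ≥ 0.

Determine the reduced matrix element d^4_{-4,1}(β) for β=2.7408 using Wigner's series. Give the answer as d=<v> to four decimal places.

d=0.0534

d^4_{-4,1}(β=2.7408) via Wigner's sum:
c=cos(2.7408/2)=0.199058, s=sin(2.7408/2)=0.979988; N=√[1·40320·120·6]=5387.986637
k: max(0,(1)−(-4))=5 … min(4+(1),4−(-4))=5
  k=5: (−1)^0·5387.9866/(720)·0.1991^3·0.9800^5 = +0.053350
d^4_{-4,1}(2.7408) = +0.053350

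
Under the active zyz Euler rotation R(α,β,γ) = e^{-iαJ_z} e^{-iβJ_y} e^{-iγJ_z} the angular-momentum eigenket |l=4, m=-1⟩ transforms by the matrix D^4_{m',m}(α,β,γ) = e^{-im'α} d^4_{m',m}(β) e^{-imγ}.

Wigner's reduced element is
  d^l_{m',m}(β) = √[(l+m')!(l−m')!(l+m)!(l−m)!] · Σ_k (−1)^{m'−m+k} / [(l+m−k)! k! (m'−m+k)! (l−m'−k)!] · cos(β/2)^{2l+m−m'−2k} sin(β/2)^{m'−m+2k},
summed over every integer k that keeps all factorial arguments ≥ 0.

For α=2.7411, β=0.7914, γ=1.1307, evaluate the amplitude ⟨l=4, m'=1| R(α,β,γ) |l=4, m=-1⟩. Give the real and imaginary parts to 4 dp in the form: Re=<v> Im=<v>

Re=-0.0189 Im=-0.4780

Split into d^4_{1,-1}(β=0.7914) × two z-phases.
With c≡cos(β/2)=0.922727 and s≡sin(β/2)=0.385454, N=[120·6·6·120]^{1/2}=720.000000
k∈{0,1,2,3} keeps every argument non-negative
  k=0: (−1)^2·720.0000/(72)·0.9227^6·0.3855^2 = +0.917033
  k=1: (−1)^3·720.0000/(24)·0.9227^4·0.3855^4 = -0.480071
  k=2: (−1)^4·720.0000/(48)·0.9227^2·0.3855^6 = +0.041887
  k=3: (−1)^5·720.0000/(720)·0.9227^0·0.3855^8 = -0.000487
d^4_{1,-1}(0.7914) = +0.917033 -0.480071 +0.041887 -0.000487 = +0.478361
D = (-0.920869-0.389872i)·(+0.478361)·(+0.426027+0.904711i) = -0.018940-0.477986i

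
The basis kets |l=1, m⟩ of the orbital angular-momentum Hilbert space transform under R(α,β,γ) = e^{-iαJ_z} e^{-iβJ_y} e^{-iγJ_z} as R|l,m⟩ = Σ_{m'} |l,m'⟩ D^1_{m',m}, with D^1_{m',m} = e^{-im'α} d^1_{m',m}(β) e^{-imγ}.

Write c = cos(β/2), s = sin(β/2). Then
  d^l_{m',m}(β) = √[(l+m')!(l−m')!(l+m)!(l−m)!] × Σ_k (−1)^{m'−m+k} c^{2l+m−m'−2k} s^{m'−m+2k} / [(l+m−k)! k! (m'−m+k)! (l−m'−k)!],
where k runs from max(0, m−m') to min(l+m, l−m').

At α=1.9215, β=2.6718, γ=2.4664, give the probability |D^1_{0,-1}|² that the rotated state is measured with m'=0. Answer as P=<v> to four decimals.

D^1_{0,-1}(1.9215,2.6718,2.4664) = e^{-i·0·1.9215}·d^1_{0,-1}(2.6718)·e^{-i·-1·2.4664}. Compute d first:
With c≡cos(β/2)=0.232742 and s≡sin(β/2)=0.972538, N=[1·1·1·2]^{1/2}=1.414214
The bounds max(0,m−m')=0 and min(l+m,l−m')=0 give 1 term
  k=0: (−1)^1·1.4142/(1)·0.2327^1·0.9725^1 = -0.320108
d^1_{0,-1}(2.6718) = -0.320108
|D^1_{0,-1}|² = |d^1_{0,-1}(β)|² = (-0.320108)² = 0.102469 (the z-rotation phases have unit modulus)

P=0.1025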